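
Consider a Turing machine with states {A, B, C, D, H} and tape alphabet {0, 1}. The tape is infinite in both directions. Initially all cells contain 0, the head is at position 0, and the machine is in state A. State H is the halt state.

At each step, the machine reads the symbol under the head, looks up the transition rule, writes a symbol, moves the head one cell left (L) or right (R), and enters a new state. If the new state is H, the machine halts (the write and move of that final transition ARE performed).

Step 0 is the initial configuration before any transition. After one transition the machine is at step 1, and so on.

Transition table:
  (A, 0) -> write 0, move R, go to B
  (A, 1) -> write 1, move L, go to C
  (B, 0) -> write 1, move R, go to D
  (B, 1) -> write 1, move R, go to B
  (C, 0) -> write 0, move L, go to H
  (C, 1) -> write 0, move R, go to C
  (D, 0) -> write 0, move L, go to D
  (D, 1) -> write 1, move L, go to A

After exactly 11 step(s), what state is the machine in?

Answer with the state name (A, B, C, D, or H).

Answer: H

Derivation:
Step 1: in state A at pos 0, read 0 -> (A,0)->write 0,move R,goto B. Now: state=B, head=1, tape[-1..2]=0000 (head:   ^)
Step 2: in state B at pos 1, read 0 -> (B,0)->write 1,move R,goto D. Now: state=D, head=2, tape[-1..3]=00100 (head:    ^)
Step 3: in state D at pos 2, read 0 -> (D,0)->write 0,move L,goto D. Now: state=D, head=1, tape[-1..3]=00100 (head:   ^)
Step 4: in state D at pos 1, read 1 -> (D,1)->write 1,move L,goto A. Now: state=A, head=0, tape[-1..3]=00100 (head:  ^)
Step 5: in state A at pos 0, read 0 -> (A,0)->write 0,move R,goto B. Now: state=B, head=1, tape[-1..3]=00100 (head:   ^)
Step 6: in state B at pos 1, read 1 -> (B,1)->write 1,move R,goto B. Now: state=B, head=2, tape[-1..3]=00100 (head:    ^)
Step 7: in state B at pos 2, read 0 -> (B,0)->write 1,move R,goto D. Now: state=D, head=3, tape[-1..4]=001100 (head:     ^)
Step 8: in state D at pos 3, read 0 -> (D,0)->write 0,move L,goto D. Now: state=D, head=2, tape[-1..4]=001100 (head:    ^)
Step 9: in state D at pos 2, read 1 -> (D,1)->write 1,move L,goto A. Now: state=A, head=1, tape[-1..4]=001100 (head:   ^)
Step 10: in state A at pos 1, read 1 -> (A,1)->write 1,move L,goto C. Now: state=C, head=0, tape[-1..4]=001100 (head:  ^)
Step 11: in state C at pos 0, read 0 -> (C,0)->write 0,move L,goto H. Now: state=H, head=-1, tape[-2..4]=0001100 (head:  ^)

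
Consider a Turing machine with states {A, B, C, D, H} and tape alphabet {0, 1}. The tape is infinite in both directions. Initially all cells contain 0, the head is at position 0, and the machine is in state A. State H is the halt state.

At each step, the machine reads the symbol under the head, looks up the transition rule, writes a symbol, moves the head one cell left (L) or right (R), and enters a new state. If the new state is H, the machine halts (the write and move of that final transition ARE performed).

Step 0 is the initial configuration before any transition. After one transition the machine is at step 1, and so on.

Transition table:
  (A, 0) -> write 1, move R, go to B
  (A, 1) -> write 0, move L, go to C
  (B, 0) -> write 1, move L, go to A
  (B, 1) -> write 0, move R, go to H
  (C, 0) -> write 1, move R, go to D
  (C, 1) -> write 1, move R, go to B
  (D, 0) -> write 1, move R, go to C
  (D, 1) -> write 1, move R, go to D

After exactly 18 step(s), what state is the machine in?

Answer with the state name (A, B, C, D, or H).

Step 1: in state A at pos 0, read 0 -> (A,0)->write 1,move R,goto B. Now: state=B, head=1, tape[-1..2]=0100 (head:   ^)
Step 2: in state B at pos 1, read 0 -> (B,0)->write 1,move L,goto A. Now: state=A, head=0, tape[-1..2]=0110 (head:  ^)
Step 3: in state A at pos 0, read 1 -> (A,1)->write 0,move L,goto C. Now: state=C, head=-1, tape[-2..2]=00010 (head:  ^)
Step 4: in state C at pos -1, read 0 -> (C,0)->write 1,move R,goto D. Now: state=D, head=0, tape[-2..2]=01010 (head:   ^)
Step 5: in state D at pos 0, read 0 -> (D,0)->write 1,move R,goto C. Now: state=C, head=1, tape[-2..2]=01110 (head:    ^)
Step 6: in state C at pos 1, read 1 -> (C,1)->write 1,move R,goto B. Now: state=B, head=2, tape[-2..3]=011100 (head:     ^)
Step 7: in state B at pos 2, read 0 -> (B,0)->write 1,move L,goto A. Now: state=A, head=1, tape[-2..3]=011110 (head:    ^)
Step 8: in state A at pos 1, read 1 -> (A,1)->write 0,move L,goto C. Now: state=C, head=0, tape[-2..3]=011010 (head:   ^)
Step 9: in state C at pos 0, read 1 -> (C,1)->write 1,move R,goto B. Now: state=B, head=1, tape[-2..3]=011010 (head:    ^)
Step 10: in state B at pos 1, read 0 -> (B,0)->write 1,move L,goto A. Now: state=A, head=0, tape[-2..3]=011110 (head:   ^)
Step 11: in state A at pos 0, read 1 -> (A,1)->write 0,move L,goto C. Now: state=C, head=-1, tape[-2..3]=010110 (head:  ^)
Step 12: in state C at pos -1, read 1 -> (C,1)->write 1,move R,goto B. Now: state=B, head=0, tape[-2..3]=010110 (head:   ^)
Step 13: in state B at pos 0, read 0 -> (B,0)->write 1,move L,goto A. Now: state=A, head=-1, tape[-2..3]=011110 (head:  ^)
Step 14: in state A at pos -1, read 1 -> (A,1)->write 0,move L,goto C. Now: state=C, head=-2, tape[-3..3]=0001110 (head:  ^)
Step 15: in state C at pos -2, read 0 -> (C,0)->write 1,move R,goto D. Now: state=D, head=-1, tape[-3..3]=0101110 (head:   ^)
Step 16: in state D at pos -1, read 0 -> (D,0)->write 1,move R,goto C. Now: state=C, head=0, tape[-3..3]=0111110 (head:    ^)
Step 17: in state C at pos 0, read 1 -> (C,1)->write 1,move R,goto B. Now: state=B, head=1, tape[-3..3]=0111110 (head:     ^)
Step 18: in state B at pos 1, read 1 -> (B,1)->write 0,move R,goto H. Now: state=H, head=2, tape[-3..3]=0111010 (head:      ^)

Answer: H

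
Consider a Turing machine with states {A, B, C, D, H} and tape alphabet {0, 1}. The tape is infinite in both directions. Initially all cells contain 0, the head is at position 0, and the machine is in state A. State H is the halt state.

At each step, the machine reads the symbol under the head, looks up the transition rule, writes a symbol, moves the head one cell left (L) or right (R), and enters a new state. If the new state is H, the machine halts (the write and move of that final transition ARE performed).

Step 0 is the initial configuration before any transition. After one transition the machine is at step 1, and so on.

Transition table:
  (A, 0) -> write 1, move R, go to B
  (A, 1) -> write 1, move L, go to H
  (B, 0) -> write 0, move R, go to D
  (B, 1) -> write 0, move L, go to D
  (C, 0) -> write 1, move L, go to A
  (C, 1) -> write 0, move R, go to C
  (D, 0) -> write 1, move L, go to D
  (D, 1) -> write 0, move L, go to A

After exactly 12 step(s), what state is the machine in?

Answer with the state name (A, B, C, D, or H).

Step 1: in state A at pos 0, read 0 -> (A,0)->write 1,move R,goto B. Now: state=B, head=1, tape[-1..2]=0100 (head:   ^)
Step 2: in state B at pos 1, read 0 -> (B,0)->write 0,move R,goto D. Now: state=D, head=2, tape[-1..3]=01000 (head:    ^)
Step 3: in state D at pos 2, read 0 -> (D,0)->write 1,move L,goto D. Now: state=D, head=1, tape[-1..3]=01010 (head:   ^)
Step 4: in state D at pos 1, read 0 -> (D,0)->write 1,move L,goto D. Now: state=D, head=0, tape[-1..3]=01110 (head:  ^)
Step 5: in state D at pos 0, read 1 -> (D,1)->write 0,move L,goto A. Now: state=A, head=-1, tape[-2..3]=000110 (head:  ^)
Step 6: in state A at pos -1, read 0 -> (A,0)->write 1,move R,goto B. Now: state=B, head=0, tape[-2..3]=010110 (head:   ^)
Step 7: in state B at pos 0, read 0 -> (B,0)->write 0,move R,goto D. Now: state=D, head=1, tape[-2..3]=010110 (head:    ^)
Step 8: in state D at pos 1, read 1 -> (D,1)->write 0,move L,goto A. Now: state=A, head=0, tape[-2..3]=010010 (head:   ^)
Step 9: in state A at pos 0, read 0 -> (A,0)->write 1,move R,goto B. Now: state=B, head=1, tape[-2..3]=011010 (head:    ^)
Step 10: in state B at pos 1, read 0 -> (B,0)->write 0,move R,goto D. Now: state=D, head=2, tape[-2..3]=011010 (head:     ^)
Step 11: in state D at pos 2, read 1 -> (D,1)->write 0,move L,goto A. Now: state=A, head=1, tape[-2..3]=011000 (head:    ^)
Step 12: in state A at pos 1, read 0 -> (A,0)->write 1,move R,goto B. Now: state=B, head=2, tape[-2..3]=011100 (head:     ^)

Answer: B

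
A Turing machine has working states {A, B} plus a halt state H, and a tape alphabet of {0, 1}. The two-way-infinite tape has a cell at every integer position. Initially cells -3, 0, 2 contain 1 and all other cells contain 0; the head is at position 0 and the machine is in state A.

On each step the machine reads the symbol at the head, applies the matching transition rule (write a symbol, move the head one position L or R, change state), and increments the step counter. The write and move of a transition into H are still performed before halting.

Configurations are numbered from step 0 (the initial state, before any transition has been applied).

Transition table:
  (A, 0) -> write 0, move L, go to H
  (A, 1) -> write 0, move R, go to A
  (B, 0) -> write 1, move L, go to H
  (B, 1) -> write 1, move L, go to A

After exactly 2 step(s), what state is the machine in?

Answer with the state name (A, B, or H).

Answer: H

Derivation:
Step 1: in state A at pos 0, read 1 -> (A,1)->write 0,move R,goto A. Now: state=A, head=1, tape[-4..3]=01000010 (head:      ^)
Step 2: in state A at pos 1, read 0 -> (A,0)->write 0,move L,goto H. Now: state=H, head=0, tape[-4..3]=01000010 (head:     ^)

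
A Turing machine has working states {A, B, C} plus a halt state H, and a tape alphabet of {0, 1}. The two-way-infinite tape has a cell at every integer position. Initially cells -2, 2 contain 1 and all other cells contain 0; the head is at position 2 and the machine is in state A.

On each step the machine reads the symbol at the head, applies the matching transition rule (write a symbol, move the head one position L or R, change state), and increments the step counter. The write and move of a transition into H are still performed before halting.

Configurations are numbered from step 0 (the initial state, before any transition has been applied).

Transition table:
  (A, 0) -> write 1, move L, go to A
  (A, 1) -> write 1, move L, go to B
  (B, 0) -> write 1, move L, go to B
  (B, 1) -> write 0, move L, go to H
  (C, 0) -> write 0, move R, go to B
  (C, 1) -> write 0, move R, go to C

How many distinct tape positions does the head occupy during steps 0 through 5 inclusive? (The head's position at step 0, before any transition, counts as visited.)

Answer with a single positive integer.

Step 1: in state A at pos 2, read 1 -> (A,1)->write 1,move L,goto B. Now: state=B, head=1, tape[-3..3]=0100010 (head:     ^)
Step 2: in state B at pos 1, read 0 -> (B,0)->write 1,move L,goto B. Now: state=B, head=0, tape[-3..3]=0100110 (head:    ^)
Step 3: in state B at pos 0, read 0 -> (B,0)->write 1,move L,goto B. Now: state=B, head=-1, tape[-3..3]=0101110 (head:   ^)
Step 4: in state B at pos -1, read 0 -> (B,0)->write 1,move L,goto B. Now: state=B, head=-2, tape[-3..3]=0111110 (head:  ^)
Step 5: in state B at pos -2, read 1 -> (B,1)->write 0,move L,goto H. Now: state=H, head=-3, tape[-4..3]=00011110 (head:  ^)
Head positions at steps 0..5: starting at 2, distinct positions visited = {-3, -2, -1, 0, 1, 2} -> 6 position(s)

Answer: 6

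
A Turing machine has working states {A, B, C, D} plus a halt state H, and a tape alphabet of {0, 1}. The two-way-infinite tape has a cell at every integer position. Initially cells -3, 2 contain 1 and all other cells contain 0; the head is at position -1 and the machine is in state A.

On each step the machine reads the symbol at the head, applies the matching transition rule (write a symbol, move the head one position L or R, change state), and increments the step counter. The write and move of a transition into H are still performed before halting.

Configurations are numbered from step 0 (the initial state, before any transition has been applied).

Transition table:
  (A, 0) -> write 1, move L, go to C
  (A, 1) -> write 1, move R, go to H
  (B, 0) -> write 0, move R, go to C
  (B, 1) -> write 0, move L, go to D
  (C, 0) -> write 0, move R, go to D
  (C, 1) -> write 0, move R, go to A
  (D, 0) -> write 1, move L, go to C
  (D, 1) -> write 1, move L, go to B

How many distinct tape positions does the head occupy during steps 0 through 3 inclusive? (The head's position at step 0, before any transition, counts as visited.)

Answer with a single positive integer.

Step 1: in state A at pos -1, read 0 -> (A,0)->write 1,move L,goto C. Now: state=C, head=-2, tape[-4..3]=01010010 (head:   ^)
Step 2: in state C at pos -2, read 0 -> (C,0)->write 0,move R,goto D. Now: state=D, head=-1, tape[-4..3]=01010010 (head:    ^)
Step 3: in state D at pos -1, read 1 -> (D,1)->write 1,move L,goto B. Now: state=B, head=-2, tape[-4..3]=01010010 (head:   ^)
Head positions at steps 0..3: starting at -1, distinct positions visited = {-2, -1} -> 2 position(s)

Answer: 2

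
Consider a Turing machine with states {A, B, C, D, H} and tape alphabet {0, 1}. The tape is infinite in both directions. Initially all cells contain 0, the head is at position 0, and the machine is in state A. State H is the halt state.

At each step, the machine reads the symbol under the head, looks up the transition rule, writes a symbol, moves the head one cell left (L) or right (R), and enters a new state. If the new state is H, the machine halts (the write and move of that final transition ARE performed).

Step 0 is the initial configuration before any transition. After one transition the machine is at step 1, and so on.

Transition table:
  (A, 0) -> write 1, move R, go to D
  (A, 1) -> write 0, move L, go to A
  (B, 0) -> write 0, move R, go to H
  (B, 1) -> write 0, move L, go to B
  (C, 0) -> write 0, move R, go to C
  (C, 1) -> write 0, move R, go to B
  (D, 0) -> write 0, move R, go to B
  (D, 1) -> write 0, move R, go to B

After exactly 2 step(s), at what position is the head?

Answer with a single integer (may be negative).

Step 1: in state A at pos 0, read 0 -> (A,0)->write 1,move R,goto D. Now: state=D, head=1, tape[-1..2]=0100 (head:   ^)
Step 2: in state D at pos 1, read 0 -> (D,0)->write 0,move R,goto B. Now: state=B, head=2, tape[-1..3]=01000 (head:    ^)

Answer: 2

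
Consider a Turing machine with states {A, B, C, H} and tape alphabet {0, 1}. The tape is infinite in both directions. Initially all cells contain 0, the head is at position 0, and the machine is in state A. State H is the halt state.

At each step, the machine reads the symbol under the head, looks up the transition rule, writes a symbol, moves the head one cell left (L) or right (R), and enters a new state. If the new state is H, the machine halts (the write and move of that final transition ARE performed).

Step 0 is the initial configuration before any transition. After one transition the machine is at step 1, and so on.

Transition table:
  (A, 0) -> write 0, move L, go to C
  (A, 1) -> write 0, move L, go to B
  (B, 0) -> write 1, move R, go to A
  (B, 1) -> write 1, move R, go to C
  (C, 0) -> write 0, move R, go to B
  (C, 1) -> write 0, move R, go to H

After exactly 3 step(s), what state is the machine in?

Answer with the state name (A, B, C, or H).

Step 1: in state A at pos 0, read 0 -> (A,0)->write 0,move L,goto C. Now: state=C, head=-1, tape[-2..1]=0000 (head:  ^)
Step 2: in state C at pos -1, read 0 -> (C,0)->write 0,move R,goto B. Now: state=B, head=0, tape[-2..1]=0000 (head:   ^)
Step 3: in state B at pos 0, read 0 -> (B,0)->write 1,move R,goto A. Now: state=A, head=1, tape[-2..2]=00100 (head:    ^)

Answer: A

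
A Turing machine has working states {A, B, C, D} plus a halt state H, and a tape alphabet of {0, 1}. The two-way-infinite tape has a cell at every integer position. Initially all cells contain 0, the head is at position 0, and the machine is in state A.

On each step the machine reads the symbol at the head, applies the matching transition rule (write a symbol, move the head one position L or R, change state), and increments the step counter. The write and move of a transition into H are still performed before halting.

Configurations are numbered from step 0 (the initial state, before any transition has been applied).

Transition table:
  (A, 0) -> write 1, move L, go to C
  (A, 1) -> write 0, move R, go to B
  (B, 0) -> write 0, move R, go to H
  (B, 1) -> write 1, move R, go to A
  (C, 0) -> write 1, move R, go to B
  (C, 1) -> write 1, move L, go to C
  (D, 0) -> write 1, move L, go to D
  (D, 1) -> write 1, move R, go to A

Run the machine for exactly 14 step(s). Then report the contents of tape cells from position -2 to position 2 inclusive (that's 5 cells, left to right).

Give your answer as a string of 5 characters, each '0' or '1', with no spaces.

Answer: 11111

Derivation:
Step 1: in state A at pos 0, read 0 -> (A,0)->write 1,move L,goto C. Now: state=C, head=-1, tape[-2..1]=0010 (head:  ^)
Step 2: in state C at pos -1, read 0 -> (C,0)->write 1,move R,goto B. Now: state=B, head=0, tape[-2..1]=0110 (head:   ^)
Step 3: in state B at pos 0, read 1 -> (B,1)->write 1,move R,goto A. Now: state=A, head=1, tape[-2..2]=01100 (head:    ^)
Step 4: in state A at pos 1, read 0 -> (A,0)->write 1,move L,goto C. Now: state=C, head=0, tape[-2..2]=01110 (head:   ^)
Step 5: in state C at pos 0, read 1 -> (C,1)->write 1,move L,goto C. Now: state=C, head=-1, tape[-2..2]=01110 (head:  ^)
Step 6: in state C at pos -1, read 1 -> (C,1)->write 1,move L,goto C. Now: state=C, head=-2, tape[-3..2]=001110 (head:  ^)
Step 7: in state C at pos -2, read 0 -> (C,0)->write 1,move R,goto B. Now: state=B, head=-1, tape[-3..2]=011110 (head:   ^)
Step 8: in state B at pos -1, read 1 -> (B,1)->write 1,move R,goto A. Now: state=A, head=0, tape[-3..2]=011110 (head:    ^)
Step 9: in state A at pos 0, read 1 -> (A,1)->write 0,move R,goto B. Now: state=B, head=1, tape[-3..2]=011010 (head:     ^)
Step 10: in state B at pos 1, read 1 -> (B,1)->write 1,move R,goto A. Now: state=A, head=2, tape[-3..3]=0110100 (head:      ^)
Step 11: in state A at pos 2, read 0 -> (A,0)->write 1,move L,goto C. Now: state=C, head=1, tape[-3..3]=0110110 (head:     ^)
Step 12: in state C at pos 1, read 1 -> (C,1)->write 1,move L,goto C. Now: state=C, head=0, tape[-3..3]=0110110 (head:    ^)
Step 13: in state C at pos 0, read 0 -> (C,0)->write 1,move R,goto B. Now: state=B, head=1, tape[-3..3]=0111110 (head:     ^)
Step 14: in state B at pos 1, read 1 -> (B,1)->write 1,move R,goto A. Now: state=A, head=2, tape[-3..3]=0111110 (head:      ^)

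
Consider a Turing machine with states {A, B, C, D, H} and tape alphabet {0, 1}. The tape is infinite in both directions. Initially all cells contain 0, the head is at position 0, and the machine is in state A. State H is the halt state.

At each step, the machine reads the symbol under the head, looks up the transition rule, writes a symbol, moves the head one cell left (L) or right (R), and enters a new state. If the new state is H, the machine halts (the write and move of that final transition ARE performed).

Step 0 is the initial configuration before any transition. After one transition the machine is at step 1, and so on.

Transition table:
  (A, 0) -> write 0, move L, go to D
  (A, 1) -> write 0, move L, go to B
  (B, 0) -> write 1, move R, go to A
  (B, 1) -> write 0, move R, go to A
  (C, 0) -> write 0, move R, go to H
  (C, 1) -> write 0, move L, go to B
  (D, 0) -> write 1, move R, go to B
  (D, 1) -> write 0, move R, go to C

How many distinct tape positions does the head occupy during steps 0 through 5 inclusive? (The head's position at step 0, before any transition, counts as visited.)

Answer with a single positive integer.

Answer: 3

Derivation:
Step 1: in state A at pos 0, read 0 -> (A,0)->write 0,move L,goto D. Now: state=D, head=-1, tape[-2..1]=0000 (head:  ^)
Step 2: in state D at pos -1, read 0 -> (D,0)->write 1,move R,goto B. Now: state=B, head=0, tape[-2..1]=0100 (head:   ^)
Step 3: in state B at pos 0, read 0 -> (B,0)->write 1,move R,goto A. Now: state=A, head=1, tape[-2..2]=01100 (head:    ^)
Step 4: in state A at pos 1, read 0 -> (A,0)->write 0,move L,goto D. Now: state=D, head=0, tape[-2..2]=01100 (head:   ^)
Step 5: in state D at pos 0, read 1 -> (D,1)->write 0,move R,goto C. Now: state=C, head=1, tape[-2..2]=01000 (head:    ^)
Head positions at steps 0..5: starting at 0, distinct positions visited = {-1, 0, 1} -> 3 position(s)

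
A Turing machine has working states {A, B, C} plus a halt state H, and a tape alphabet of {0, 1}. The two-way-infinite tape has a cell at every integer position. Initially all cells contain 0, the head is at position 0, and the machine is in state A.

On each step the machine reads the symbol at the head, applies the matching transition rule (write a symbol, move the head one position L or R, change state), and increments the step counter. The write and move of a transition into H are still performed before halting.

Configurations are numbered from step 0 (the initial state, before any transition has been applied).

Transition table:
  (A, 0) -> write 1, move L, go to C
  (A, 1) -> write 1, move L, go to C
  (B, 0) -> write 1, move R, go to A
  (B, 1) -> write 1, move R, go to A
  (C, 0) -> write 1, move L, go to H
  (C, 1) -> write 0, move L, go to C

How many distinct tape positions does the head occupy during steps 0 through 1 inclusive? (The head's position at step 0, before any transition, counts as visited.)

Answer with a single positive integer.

Answer: 2

Derivation:
Step 1: in state A at pos 0, read 0 -> (A,0)->write 1,move L,goto C. Now: state=C, head=-1, tape[-2..1]=0010 (head:  ^)
Head positions at steps 0..1: starting at 0, distinct positions visited = {-1, 0} -> 2 position(s)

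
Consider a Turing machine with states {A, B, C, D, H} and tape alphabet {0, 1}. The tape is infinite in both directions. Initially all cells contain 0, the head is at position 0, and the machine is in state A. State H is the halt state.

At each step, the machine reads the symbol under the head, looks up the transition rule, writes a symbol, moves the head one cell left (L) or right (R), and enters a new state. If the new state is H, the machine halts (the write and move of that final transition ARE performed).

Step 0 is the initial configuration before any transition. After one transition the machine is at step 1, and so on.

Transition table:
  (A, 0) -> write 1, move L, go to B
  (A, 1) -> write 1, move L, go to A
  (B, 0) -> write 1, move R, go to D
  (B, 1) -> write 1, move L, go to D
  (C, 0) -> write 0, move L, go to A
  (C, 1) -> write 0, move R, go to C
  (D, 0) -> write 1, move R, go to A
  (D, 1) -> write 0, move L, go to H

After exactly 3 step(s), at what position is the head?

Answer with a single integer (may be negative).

Answer: -1

Derivation:
Step 1: in state A at pos 0, read 0 -> (A,0)->write 1,move L,goto B. Now: state=B, head=-1, tape[-2..1]=0010 (head:  ^)
Step 2: in state B at pos -1, read 0 -> (B,0)->write 1,move R,goto D. Now: state=D, head=0, tape[-2..1]=0110 (head:   ^)
Step 3: in state D at pos 0, read 1 -> (D,1)->write 0,move L,goto H. Now: state=H, head=-1, tape[-2..1]=0100 (head:  ^)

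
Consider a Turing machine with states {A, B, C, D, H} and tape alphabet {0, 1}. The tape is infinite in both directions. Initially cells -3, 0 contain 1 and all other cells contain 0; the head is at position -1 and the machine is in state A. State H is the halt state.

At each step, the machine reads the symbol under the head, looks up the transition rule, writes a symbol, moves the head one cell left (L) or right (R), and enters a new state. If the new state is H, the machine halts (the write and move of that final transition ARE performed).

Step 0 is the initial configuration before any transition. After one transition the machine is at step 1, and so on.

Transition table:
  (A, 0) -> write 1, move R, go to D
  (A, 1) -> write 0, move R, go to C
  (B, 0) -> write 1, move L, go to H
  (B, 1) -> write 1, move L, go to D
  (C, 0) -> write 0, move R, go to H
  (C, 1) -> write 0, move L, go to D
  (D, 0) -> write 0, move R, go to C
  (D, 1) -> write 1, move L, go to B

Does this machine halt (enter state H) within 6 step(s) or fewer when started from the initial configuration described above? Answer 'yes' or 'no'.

Answer: no

Derivation:
Step 1: in state A at pos -1, read 0 -> (A,0)->write 1,move R,goto D. Now: state=D, head=0, tape[-4..1]=010110 (head:     ^)
Step 2: in state D at pos 0, read 1 -> (D,1)->write 1,move L,goto B. Now: state=B, head=-1, tape[-4..1]=010110 (head:    ^)
Step 3: in state B at pos -1, read 1 -> (B,1)->write 1,move L,goto D. Now: state=D, head=-2, tape[-4..1]=010110 (head:   ^)
Step 4: in state D at pos -2, read 0 -> (D,0)->write 0,move R,goto C. Now: state=C, head=-1, tape[-4..1]=010110 (head:    ^)
Step 5: in state C at pos -1, read 1 -> (C,1)->write 0,move L,goto D. Now: state=D, head=-2, tape[-4..1]=010010 (head:   ^)
Step 6: in state D at pos -2, read 0 -> (D,0)->write 0,move R,goto C. Now: state=C, head=-1, tape[-4..1]=010010 (head:    ^)
After 6 step(s): state = C (not H) -> not halted within 6 -> no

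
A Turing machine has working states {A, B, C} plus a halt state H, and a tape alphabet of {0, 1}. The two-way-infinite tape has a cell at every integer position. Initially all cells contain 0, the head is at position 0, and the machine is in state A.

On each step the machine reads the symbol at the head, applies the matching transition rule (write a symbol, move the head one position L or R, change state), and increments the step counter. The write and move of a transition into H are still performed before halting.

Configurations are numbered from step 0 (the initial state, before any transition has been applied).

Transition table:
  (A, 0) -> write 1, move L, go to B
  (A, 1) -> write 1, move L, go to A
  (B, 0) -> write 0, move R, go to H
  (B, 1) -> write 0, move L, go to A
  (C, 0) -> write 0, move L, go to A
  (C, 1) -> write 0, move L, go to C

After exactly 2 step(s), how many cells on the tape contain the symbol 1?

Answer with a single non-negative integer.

Answer: 1

Derivation:
Step 1: in state A at pos 0, read 0 -> (A,0)->write 1,move L,goto B. Now: state=B, head=-1, tape[-2..1]=0010 (head:  ^)
Step 2: in state B at pos -1, read 0 -> (B,0)->write 0,move R,goto H. Now: state=H, head=0, tape[-2..1]=0010 (head:   ^)
Cells containing 1 after step 2: {0} -> 1 cell(s)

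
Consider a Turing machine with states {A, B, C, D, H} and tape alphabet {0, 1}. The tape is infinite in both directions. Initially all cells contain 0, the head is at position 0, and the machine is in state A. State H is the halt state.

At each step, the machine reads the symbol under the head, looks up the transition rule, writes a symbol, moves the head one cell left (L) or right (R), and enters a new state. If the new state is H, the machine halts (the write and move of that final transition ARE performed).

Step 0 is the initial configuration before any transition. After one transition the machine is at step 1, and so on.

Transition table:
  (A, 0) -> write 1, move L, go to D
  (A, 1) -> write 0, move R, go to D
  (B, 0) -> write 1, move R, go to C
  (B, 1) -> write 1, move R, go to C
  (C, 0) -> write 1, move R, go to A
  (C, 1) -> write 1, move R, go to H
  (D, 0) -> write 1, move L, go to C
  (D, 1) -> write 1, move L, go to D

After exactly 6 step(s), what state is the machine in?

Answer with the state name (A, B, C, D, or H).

Step 1: in state A at pos 0, read 0 -> (A,0)->write 1,move L,goto D. Now: state=D, head=-1, tape[-2..1]=0010 (head:  ^)
Step 2: in state D at pos -1, read 0 -> (D,0)->write 1,move L,goto C. Now: state=C, head=-2, tape[-3..1]=00110 (head:  ^)
Step 3: in state C at pos -2, read 0 -> (C,0)->write 1,move R,goto A. Now: state=A, head=-1, tape[-3..1]=01110 (head:   ^)
Step 4: in state A at pos -1, read 1 -> (A,1)->write 0,move R,goto D. Now: state=D, head=0, tape[-3..1]=01010 (head:    ^)
Step 5: in state D at pos 0, read 1 -> (D,1)->write 1,move L,goto D. Now: state=D, head=-1, tape[-3..1]=01010 (head:   ^)
Step 6: in state D at pos -1, read 0 -> (D,0)->write 1,move L,goto C. Now: state=C, head=-2, tape[-3..1]=01110 (head:  ^)

Answer: C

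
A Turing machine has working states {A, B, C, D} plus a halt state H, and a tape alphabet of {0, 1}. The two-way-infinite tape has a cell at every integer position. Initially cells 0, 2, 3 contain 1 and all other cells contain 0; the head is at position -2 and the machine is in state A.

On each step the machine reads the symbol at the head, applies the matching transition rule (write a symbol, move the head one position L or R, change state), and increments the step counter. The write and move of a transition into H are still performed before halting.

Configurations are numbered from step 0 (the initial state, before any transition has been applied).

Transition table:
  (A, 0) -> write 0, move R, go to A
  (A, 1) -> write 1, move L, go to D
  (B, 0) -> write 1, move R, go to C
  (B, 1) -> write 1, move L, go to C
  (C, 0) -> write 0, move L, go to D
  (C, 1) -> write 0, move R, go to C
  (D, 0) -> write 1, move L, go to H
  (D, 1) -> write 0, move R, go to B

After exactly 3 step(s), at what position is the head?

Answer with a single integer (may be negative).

Step 1: in state A at pos -2, read 0 -> (A,0)->write 0,move R,goto A. Now: state=A, head=-1, tape[-3..4]=00010110 (head:   ^)
Step 2: in state A at pos -1, read 0 -> (A,0)->write 0,move R,goto A. Now: state=A, head=0, tape[-3..4]=00010110 (head:    ^)
Step 3: in state A at pos 0, read 1 -> (A,1)->write 1,move L,goto D. Now: state=D, head=-1, tape[-3..4]=00010110 (head:   ^)

Answer: -1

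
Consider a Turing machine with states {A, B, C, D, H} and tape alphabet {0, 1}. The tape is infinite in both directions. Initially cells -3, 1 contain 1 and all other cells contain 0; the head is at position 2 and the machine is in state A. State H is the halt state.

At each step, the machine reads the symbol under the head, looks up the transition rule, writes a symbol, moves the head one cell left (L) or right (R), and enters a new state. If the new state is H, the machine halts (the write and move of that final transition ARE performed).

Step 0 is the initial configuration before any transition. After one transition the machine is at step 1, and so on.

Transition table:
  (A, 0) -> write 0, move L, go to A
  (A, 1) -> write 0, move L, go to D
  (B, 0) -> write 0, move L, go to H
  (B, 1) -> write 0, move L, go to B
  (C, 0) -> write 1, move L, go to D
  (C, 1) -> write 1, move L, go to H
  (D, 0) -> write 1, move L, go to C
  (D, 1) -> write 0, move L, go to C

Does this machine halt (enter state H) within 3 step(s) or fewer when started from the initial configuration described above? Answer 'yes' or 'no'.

Step 1: in state A at pos 2, read 0 -> (A,0)->write 0,move L,goto A. Now: state=A, head=1, tape[-4..3]=01000100 (head:      ^)
Step 2: in state A at pos 1, read 1 -> (A,1)->write 0,move L,goto D. Now: state=D, head=0, tape[-4..3]=01000000 (head:     ^)
Step 3: in state D at pos 0, read 0 -> (D,0)->write 1,move L,goto C. Now: state=C, head=-1, tape[-4..3]=01001000 (head:    ^)
After 3 step(s): state = C (not H) -> not halted within 3 -> no

Answer: no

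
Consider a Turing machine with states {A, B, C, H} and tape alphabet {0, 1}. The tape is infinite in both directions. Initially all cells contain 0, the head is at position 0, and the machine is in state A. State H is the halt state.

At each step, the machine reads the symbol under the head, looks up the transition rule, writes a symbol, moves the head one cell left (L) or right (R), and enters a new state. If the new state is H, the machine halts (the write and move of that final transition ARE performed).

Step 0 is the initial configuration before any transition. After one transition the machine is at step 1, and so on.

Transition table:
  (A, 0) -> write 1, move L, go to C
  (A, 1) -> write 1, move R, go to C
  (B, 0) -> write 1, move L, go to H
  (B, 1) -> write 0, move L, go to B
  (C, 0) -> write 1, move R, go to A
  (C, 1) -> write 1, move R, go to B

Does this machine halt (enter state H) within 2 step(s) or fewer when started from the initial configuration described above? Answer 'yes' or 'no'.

Answer: no

Derivation:
Step 1: in state A at pos 0, read 0 -> (A,0)->write 1,move L,goto C. Now: state=C, head=-1, tape[-2..1]=0010 (head:  ^)
Step 2: in state C at pos -1, read 0 -> (C,0)->write 1,move R,goto A. Now: state=A, head=0, tape[-2..1]=0110 (head:   ^)
After 2 step(s): state = A (not H) -> not halted within 2 -> no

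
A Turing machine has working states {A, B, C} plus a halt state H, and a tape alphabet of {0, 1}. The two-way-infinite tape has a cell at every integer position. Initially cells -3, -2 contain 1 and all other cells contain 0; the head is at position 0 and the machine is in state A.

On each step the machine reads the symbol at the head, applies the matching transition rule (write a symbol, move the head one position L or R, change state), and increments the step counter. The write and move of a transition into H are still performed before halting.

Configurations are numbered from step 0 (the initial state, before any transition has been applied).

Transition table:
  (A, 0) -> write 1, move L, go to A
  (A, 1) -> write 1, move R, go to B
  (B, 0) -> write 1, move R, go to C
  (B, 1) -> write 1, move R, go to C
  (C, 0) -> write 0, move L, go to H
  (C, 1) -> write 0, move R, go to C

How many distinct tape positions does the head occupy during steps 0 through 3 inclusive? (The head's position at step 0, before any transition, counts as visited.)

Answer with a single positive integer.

Step 1: in state A at pos 0, read 0 -> (A,0)->write 1,move L,goto A. Now: state=A, head=-1, tape[-4..1]=011010 (head:    ^)
Step 2: in state A at pos -1, read 0 -> (A,0)->write 1,move L,goto A. Now: state=A, head=-2, tape[-4..1]=011110 (head:   ^)
Step 3: in state A at pos -2, read 1 -> (A,1)->write 1,move R,goto B. Now: state=B, head=-1, tape[-4..1]=011110 (head:    ^)
Head positions at steps 0..3: starting at 0, distinct positions visited = {-2, -1, 0} -> 3 position(s)

Answer: 3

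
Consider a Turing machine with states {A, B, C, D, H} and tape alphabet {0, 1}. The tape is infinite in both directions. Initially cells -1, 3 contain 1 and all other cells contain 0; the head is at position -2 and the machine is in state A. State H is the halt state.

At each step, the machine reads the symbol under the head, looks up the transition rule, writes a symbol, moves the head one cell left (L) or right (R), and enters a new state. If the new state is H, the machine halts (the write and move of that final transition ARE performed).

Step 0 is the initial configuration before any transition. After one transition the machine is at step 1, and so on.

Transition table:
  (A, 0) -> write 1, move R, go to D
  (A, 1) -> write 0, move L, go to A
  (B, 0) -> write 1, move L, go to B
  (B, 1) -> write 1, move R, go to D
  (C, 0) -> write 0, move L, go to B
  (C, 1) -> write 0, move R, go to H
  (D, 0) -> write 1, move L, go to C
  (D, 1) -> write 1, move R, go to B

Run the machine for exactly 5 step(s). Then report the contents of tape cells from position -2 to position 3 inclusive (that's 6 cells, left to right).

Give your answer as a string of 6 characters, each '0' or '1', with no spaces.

Answer: 111001

Derivation:
Step 1: in state A at pos -2, read 0 -> (A,0)->write 1,move R,goto D. Now: state=D, head=-1, tape[-3..4]=01100010 (head:   ^)
Step 2: in state D at pos -1, read 1 -> (D,1)->write 1,move R,goto B. Now: state=B, head=0, tape[-3..4]=01100010 (head:    ^)
Step 3: in state B at pos 0, read 0 -> (B,0)->write 1,move L,goto B. Now: state=B, head=-1, tape[-3..4]=01110010 (head:   ^)
Step 4: in state B at pos -1, read 1 -> (B,1)->write 1,move R,goto D. Now: state=D, head=0, tape[-3..4]=01110010 (head:    ^)
Step 5: in state D at pos 0, read 1 -> (D,1)->write 1,move R,goto B. Now: state=B, head=1, tape[-3..4]=01110010 (head:     ^)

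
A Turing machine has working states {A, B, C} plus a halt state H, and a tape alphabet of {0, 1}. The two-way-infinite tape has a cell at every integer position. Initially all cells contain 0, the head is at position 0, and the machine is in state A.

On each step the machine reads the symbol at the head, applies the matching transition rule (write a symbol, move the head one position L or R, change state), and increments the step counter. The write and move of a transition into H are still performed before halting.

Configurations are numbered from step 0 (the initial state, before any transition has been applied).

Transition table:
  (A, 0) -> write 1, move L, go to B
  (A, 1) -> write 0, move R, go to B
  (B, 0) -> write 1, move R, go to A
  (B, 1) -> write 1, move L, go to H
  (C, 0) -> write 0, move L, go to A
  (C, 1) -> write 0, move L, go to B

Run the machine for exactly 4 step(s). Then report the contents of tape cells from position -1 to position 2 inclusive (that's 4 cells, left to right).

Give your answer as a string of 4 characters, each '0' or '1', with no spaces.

Step 1: in state A at pos 0, read 0 -> (A,0)->write 1,move L,goto B. Now: state=B, head=-1, tape[-2..1]=0010 (head:  ^)
Step 2: in state B at pos -1, read 0 -> (B,0)->write 1,move R,goto A. Now: state=A, head=0, tape[-2..1]=0110 (head:   ^)
Step 3: in state A at pos 0, read 1 -> (A,1)->write 0,move R,goto B. Now: state=B, head=1, tape[-2..2]=01000 (head:    ^)
Step 4: in state B at pos 1, read 0 -> (B,0)->write 1,move R,goto A. Now: state=A, head=2, tape[-2..3]=010100 (head:     ^)

Answer: 1010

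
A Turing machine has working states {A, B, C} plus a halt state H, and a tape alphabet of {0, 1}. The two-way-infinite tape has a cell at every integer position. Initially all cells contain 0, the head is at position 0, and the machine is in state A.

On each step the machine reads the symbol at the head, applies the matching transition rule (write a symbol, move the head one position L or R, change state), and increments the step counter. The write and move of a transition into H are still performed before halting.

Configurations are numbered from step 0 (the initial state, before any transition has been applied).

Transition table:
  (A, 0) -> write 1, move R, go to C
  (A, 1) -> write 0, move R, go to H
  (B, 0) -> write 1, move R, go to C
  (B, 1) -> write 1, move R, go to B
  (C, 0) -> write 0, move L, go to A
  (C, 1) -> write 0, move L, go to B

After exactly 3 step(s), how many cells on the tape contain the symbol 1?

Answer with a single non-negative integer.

Step 1: in state A at pos 0, read 0 -> (A,0)->write 1,move R,goto C. Now: state=C, head=1, tape[-1..2]=0100 (head:   ^)
Step 2: in state C at pos 1, read 0 -> (C,0)->write 0,move L,goto A. Now: state=A, head=0, tape[-1..2]=0100 (head:  ^)
Step 3: in state A at pos 0, read 1 -> (A,1)->write 0,move R,goto H. Now: state=H, head=1, tape[-1..2]=0000 (head:   ^)
No cell contains 1 after step 3 -> 0 cell(s)

Answer: 0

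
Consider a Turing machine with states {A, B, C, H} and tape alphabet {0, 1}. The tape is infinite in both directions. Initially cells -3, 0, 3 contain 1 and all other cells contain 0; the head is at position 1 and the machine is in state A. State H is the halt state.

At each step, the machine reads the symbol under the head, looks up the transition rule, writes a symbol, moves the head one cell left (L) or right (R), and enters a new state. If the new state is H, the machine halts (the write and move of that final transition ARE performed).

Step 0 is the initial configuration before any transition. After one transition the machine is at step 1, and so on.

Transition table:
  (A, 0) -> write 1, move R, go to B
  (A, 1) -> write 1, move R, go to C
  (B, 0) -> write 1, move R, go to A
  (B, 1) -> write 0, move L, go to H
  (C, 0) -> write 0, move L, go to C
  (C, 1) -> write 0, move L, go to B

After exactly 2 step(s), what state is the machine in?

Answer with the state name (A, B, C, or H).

Step 1: in state A at pos 1, read 0 -> (A,0)->write 1,move R,goto B. Now: state=B, head=2, tape[-4..4]=010011010 (head:       ^)
Step 2: in state B at pos 2, read 0 -> (B,0)->write 1,move R,goto A. Now: state=A, head=3, tape[-4..4]=010011110 (head:        ^)

Answer: A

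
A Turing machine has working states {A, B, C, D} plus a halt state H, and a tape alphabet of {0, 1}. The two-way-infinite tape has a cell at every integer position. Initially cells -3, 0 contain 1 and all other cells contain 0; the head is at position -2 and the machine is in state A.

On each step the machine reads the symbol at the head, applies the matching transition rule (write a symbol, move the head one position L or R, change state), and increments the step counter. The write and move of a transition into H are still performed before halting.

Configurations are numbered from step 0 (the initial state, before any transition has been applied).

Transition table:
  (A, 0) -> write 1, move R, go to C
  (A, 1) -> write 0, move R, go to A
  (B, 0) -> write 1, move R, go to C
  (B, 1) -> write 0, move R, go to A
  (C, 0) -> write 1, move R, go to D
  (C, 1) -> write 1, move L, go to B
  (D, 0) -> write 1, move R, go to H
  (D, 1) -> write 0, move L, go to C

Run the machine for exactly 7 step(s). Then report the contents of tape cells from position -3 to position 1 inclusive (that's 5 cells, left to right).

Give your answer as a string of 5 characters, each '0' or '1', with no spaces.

Answer: 10010

Derivation:
Step 1: in state A at pos -2, read 0 -> (A,0)->write 1,move R,goto C. Now: state=C, head=-1, tape[-4..1]=011010 (head:    ^)
Step 2: in state C at pos -1, read 0 -> (C,0)->write 1,move R,goto D. Now: state=D, head=0, tape[-4..1]=011110 (head:     ^)
Step 3: in state D at pos 0, read 1 -> (D,1)->write 0,move L,goto C. Now: state=C, head=-1, tape[-4..1]=011100 (head:    ^)
Step 4: in state C at pos -1, read 1 -> (C,1)->write 1,move L,goto B. Now: state=B, head=-2, tape[-4..1]=011100 (head:   ^)
Step 5: in state B at pos -2, read 1 -> (B,1)->write 0,move R,goto A. Now: state=A, head=-1, tape[-4..1]=010100 (head:    ^)
Step 6: in state A at pos -1, read 1 -> (A,1)->write 0,move R,goto A. Now: state=A, head=0, tape[-4..1]=010000 (head:     ^)
Step 7: in state A at pos 0, read 0 -> (A,0)->write 1,move R,goto C. Now: state=C, head=1, tape[-4..2]=0100100 (head:      ^)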